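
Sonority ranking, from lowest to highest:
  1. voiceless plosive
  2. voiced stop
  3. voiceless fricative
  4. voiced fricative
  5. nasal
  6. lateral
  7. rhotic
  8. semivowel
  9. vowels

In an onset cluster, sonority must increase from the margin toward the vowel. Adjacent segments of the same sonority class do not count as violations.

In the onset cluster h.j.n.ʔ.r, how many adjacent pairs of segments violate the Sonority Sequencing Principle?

2

/h/: voiceless fricative = 3.
/j/: semivowel = 8.
/n/: nasal = 5.
/ʔ/: voiceless plosive = 1.
/r/: rhotic = 7.
/h/→/j/: 3→8 (rises) — ok.
/j/→/n/: 8→5 (does not rise) — violation.
/n/→/ʔ/: 5→1 (does not rise) — violation.
/ʔ/→/r/: 1→7 (rises) — ok.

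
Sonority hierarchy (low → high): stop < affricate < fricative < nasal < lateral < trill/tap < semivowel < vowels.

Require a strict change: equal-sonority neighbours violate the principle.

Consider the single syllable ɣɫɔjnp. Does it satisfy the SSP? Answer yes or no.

Onset: /ɣ/ is a fricative (sonority 3), /ɫ/ is a lateral (sonority 5); then the nucleus /ɔ/ (sonority 8).
Onset profile 3-5-8 — rises to the nucleus.
Coda: /j/ is a semivowel (sonority 7), /n/ is a nasal (sonority 4), /p/ is a stop (sonority 1).
Coda profile 8-7-4-1 — falls from the nucleus.

yes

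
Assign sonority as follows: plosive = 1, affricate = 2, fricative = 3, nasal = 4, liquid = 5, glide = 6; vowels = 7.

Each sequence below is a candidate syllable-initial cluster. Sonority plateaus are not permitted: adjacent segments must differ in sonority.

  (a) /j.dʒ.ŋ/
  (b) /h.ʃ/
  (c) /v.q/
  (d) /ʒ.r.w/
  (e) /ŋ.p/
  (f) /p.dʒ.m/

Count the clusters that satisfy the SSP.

(a) /j.dʒ.ŋ/: profile 6-2-4 — violates.
(b) /h.ʃ/: profile 3-3 — violates.
(c) /v.q/: profile 3-1 — violates.
(d) /ʒ.r.w/: profile 3-5-6 — obeys.
(e) /ŋ.p/: profile 4-1 — violates.
(f) /p.dʒ.m/: profile 1-2-4 — obeys.

2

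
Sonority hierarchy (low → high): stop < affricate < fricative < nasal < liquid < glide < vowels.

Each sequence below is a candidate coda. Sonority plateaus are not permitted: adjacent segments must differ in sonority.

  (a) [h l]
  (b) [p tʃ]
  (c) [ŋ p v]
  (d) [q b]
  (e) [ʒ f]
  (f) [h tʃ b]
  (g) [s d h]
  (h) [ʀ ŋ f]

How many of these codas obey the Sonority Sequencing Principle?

2

(a) 3-5 → violates
(b) 1-2 → violates
(c) 4-1-3 → violates
(d) 1-1 → violates
(e) 3-3 → violates
(f) 3-2-1 → obeys
(g) 3-1-3 → violates
(h) 5-4-3 → obeys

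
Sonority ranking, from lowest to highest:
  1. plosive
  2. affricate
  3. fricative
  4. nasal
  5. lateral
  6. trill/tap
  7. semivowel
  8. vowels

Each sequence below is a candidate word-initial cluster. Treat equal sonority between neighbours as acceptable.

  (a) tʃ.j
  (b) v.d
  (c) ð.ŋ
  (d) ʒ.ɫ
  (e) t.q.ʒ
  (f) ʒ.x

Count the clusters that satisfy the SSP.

5

(a) tʃ.j: profile 2-7 — obeys.
(b) v.d: profile 3-1 — violates.
(c) ð.ŋ: profile 3-4 — obeys.
(d) ʒ.ɫ: profile 3-5 — obeys.
(e) t.q.ʒ: profile 1-1-3 — obeys.
(f) ʒ.x: profile 3-3 — obeys.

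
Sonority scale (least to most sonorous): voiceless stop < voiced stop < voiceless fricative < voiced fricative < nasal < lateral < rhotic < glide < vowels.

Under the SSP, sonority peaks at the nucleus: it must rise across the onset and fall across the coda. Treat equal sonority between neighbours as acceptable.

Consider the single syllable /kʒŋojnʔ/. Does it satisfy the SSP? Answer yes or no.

yes

Onset: /k/ is a voiceless stop (sonority 1), /ʒ/ is a voiced fricative (sonority 4), /ŋ/ is a nasal (sonority 5); then the nucleus /o/ (sonority 9).
Onset profile 1-4-5-9 — rises to the nucleus.
Coda: /j/ is a glide (sonority 8), /n/ is a nasal (sonority 5), /ʔ/ is a voiceless stop (sonority 1).
Coda profile 9-8-5-1 — falls from the nucleus.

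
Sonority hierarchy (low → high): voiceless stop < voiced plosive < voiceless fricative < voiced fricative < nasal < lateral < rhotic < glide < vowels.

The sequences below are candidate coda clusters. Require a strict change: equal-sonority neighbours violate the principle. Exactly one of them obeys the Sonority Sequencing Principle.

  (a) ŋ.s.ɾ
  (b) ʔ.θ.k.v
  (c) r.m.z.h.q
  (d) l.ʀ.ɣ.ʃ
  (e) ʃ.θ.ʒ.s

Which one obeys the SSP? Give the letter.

(a) 5-3-7 → violates
(b) 1-3-1-4 → violates
(c) 7-5-4-3-1 → obeys
(d) 6-7-4-3 → violates
(e) 3-3-4-3 → violates

c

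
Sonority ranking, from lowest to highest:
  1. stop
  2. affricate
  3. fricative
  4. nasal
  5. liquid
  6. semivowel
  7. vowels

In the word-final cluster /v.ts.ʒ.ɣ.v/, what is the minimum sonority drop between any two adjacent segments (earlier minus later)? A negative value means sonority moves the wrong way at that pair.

/v/: fricative = 3.
/ts/: affricate = 2.
/ʒ/: fricative = 3.
/ɣ/: fricative = 3.
/v/: fricative = 3.
/v/→/ts/: change +1.
/ts/→/ʒ/: change -1.
/ʒ/→/ɣ/: change +0.
/ɣ/→/v/: change +0.
Minimum = -1.

-1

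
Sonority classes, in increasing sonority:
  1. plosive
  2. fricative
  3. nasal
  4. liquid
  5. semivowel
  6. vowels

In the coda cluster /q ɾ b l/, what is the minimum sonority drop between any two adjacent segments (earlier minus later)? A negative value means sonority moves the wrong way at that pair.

/q/ is a plosive (sonority 1).
/ɾ/ is a liquid (sonority 4).
/b/ is a plosive (sonority 1).
/l/ is a liquid (sonority 4).
/q/→/ɾ/: change -3.
/ɾ/→/b/: change +3.
/b/→/l/: change -3.
Minimum = -3.

-3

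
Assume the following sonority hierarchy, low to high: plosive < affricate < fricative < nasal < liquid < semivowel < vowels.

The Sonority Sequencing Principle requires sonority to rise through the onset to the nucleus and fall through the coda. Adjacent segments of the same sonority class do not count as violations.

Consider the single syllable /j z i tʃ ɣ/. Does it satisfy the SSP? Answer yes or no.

no

Onset: /j/ is a semivowel (sonority 6), /z/ is a fricative (sonority 3); then the nucleus /i/ (sonority 7).
Onset profile 6-3-7 — does not rise throughout.
Coda: /tʃ/ is an affricate (sonority 2), /ɣ/ is a fricative (sonority 3).
Coda profile 7-2-3 — does not fall throughout.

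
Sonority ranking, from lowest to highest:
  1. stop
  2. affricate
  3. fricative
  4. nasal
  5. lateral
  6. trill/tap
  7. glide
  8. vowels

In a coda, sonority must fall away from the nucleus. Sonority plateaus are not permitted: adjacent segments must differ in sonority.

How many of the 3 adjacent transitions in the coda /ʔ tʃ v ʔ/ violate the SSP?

/ʔ/: stop = 1.
/tʃ/: affricate = 2.
/v/: fricative = 3.
/ʔ/: stop = 1.
/ʔ/→/tʃ/: 1→2 (does not fall) — violation.
/tʃ/→/v/: 2→3 (does not fall) — violation.
/v/→/ʔ/: 3→1 (falls) — ok.

2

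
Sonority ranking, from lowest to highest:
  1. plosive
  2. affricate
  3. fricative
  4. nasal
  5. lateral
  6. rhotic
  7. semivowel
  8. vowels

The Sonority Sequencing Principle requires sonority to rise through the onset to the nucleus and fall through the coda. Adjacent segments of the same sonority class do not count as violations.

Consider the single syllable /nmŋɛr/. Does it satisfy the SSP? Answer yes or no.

yes

Onset: /n/ is a nasal (sonority 4), /m/ is a nasal (sonority 4), /ŋ/ is a nasal (sonority 4); then the nucleus /ɛ/ (sonority 8).
Onset profile 4-4-4-8 — rises to the nucleus.
Coda: /r/ is a rhotic (sonority 6).
Coda profile 8-6 — falls from the nucleus.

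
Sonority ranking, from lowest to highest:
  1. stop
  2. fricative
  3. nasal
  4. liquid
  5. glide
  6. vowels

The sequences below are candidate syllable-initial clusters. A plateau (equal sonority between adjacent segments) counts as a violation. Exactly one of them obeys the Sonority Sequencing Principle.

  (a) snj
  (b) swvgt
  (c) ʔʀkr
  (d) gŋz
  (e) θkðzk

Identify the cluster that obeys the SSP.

a

(a) sonority 2-3-5: well-formed.
(b) sonority 2-5-2-1-1: ill-formed.
(c) sonority 1-4-1-4: ill-formed.
(d) sonority 1-3-2: ill-formed.
(e) sonority 2-1-2-2-1: ill-formed.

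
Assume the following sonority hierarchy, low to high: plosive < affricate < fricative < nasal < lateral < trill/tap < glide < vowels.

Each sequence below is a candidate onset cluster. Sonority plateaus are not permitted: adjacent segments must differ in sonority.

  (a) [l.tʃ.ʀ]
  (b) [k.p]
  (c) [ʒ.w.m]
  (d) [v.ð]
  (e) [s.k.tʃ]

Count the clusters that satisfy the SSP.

(a) sonority 5-2-6: ill-formed.
(b) sonority 1-1: ill-formed.
(c) sonority 3-7-4: ill-formed.
(d) sonority 3-3: ill-formed.
(e) sonority 3-1-2: ill-formed.

0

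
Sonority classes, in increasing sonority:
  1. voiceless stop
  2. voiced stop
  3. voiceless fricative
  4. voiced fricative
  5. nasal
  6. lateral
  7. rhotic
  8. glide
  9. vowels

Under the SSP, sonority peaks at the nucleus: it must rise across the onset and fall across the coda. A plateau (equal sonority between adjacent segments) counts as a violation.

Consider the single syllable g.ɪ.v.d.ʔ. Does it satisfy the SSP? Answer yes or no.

Onset: /g/ is a voiced stop (sonority 2); then the nucleus /ɪ/ (sonority 9).
Onset profile 2-9 — rises to the nucleus.
Coda: /v/ is a voiced fricative (sonority 4), /d/ is a voiced stop (sonority 2), /ʔ/ is a voiceless stop (sonority 1).
Coda profile 9-4-2-1 — falls from the nucleus.

yes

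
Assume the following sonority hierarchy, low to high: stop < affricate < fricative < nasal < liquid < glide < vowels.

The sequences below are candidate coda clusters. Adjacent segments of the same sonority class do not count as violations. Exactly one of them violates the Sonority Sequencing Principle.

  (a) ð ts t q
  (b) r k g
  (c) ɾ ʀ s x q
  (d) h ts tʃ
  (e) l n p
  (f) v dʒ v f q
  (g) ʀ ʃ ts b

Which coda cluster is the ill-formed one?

(a) ð ts t q: profile 3-2-1-1 — obeys.
(b) r k g: profile 5-1-1 — obeys.
(c) ɾ ʀ s x q: profile 5-5-3-3-1 — obeys.
(d) h ts tʃ: profile 3-2-2 — obeys.
(e) l n p: profile 5-4-1 — obeys.
(f) v dʒ v f q: profile 3-2-3-3-1 — violates.
(g) ʀ ʃ ts b: profile 5-3-2-1 — obeys.

f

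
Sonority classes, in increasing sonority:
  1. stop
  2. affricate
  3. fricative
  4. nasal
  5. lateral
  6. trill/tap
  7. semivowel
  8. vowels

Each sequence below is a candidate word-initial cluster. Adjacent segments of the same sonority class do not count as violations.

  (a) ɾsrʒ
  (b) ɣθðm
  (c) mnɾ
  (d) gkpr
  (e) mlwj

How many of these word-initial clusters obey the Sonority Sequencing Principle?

4

(a) ɾsrʒ: profile 6-3-6-3 — violates.
(b) ɣθðm: profile 3-3-3-4 — obeys.
(c) mnɾ: profile 4-4-6 — obeys.
(d) gkpr: profile 1-1-1-6 — obeys.
(e) mlwj: profile 4-5-7-7 — obeys.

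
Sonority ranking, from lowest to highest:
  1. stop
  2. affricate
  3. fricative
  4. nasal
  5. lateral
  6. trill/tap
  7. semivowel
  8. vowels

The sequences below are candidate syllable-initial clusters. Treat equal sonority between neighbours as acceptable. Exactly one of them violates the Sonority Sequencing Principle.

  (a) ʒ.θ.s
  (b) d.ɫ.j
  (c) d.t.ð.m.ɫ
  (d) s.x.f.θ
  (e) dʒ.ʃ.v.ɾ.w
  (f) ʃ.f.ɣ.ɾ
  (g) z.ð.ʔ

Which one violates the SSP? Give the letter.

g

(a) 3-3-3 → obeys
(b) 1-5-7 → obeys
(c) 1-1-3-4-5 → obeys
(d) 3-3-3-3 → obeys
(e) 2-3-3-6-7 → obeys
(f) 3-3-3-6 → obeys
(g) 3-3-1 → violates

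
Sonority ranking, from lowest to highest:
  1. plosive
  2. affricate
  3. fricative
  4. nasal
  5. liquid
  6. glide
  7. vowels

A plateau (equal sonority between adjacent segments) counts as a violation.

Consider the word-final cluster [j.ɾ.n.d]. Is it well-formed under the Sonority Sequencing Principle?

yes

/j/: glide = 6.
/ɾ/: liquid = 5.
/n/: nasal = 4.
/d/: plosive = 1.
The profile 6-5-4-1 strictly falls, so the word-final cluster satisfies the SSP.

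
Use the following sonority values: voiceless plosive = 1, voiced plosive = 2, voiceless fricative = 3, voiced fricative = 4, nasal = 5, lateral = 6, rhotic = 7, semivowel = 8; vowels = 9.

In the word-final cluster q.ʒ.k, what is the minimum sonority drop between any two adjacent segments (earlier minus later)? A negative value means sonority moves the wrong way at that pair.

-3

/q/ — voiceless plosive, sonority 1.
/ʒ/ — voiced fricative, sonority 4.
/k/ — voiceless plosive, sonority 1.
/q/→/ʒ/: change -3.
/ʒ/→/k/: change +3.
Minimum = -3.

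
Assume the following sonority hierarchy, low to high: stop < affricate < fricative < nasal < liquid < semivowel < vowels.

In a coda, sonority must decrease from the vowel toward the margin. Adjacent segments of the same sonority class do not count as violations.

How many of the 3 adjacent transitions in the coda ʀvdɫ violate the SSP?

/ʀ/ is a liquid (sonority 5).
/v/ is a fricative (sonority 3).
/d/ is a stop (sonority 1).
/ɫ/ is a liquid (sonority 5).
/ʀ/→/v/: 5→3 (falls) — ok.
/v/→/d/: 3→1 (falls) — ok.
/d/→/ɫ/: 1→5 (does not fall) — violation.

1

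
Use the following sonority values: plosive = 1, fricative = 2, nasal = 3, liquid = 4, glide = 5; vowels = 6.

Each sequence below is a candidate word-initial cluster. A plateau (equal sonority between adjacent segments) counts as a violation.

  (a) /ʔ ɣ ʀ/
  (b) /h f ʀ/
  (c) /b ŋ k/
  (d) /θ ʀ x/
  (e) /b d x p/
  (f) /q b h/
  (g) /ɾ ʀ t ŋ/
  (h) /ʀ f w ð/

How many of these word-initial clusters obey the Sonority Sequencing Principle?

(a) /ʔ ɣ ʀ/: profile 1-2-4 — obeys.
(b) /h f ʀ/: profile 2-2-4 — violates.
(c) /b ŋ k/: profile 1-3-1 — violates.
(d) /θ ʀ x/: profile 2-4-2 — violates.
(e) /b d x p/: profile 1-1-2-1 — violates.
(f) /q b h/: profile 1-1-2 — violates.
(g) /ɾ ʀ t ŋ/: profile 4-4-1-3 — violates.
(h) /ʀ f w ð/: profile 4-2-5-2 — violates.

1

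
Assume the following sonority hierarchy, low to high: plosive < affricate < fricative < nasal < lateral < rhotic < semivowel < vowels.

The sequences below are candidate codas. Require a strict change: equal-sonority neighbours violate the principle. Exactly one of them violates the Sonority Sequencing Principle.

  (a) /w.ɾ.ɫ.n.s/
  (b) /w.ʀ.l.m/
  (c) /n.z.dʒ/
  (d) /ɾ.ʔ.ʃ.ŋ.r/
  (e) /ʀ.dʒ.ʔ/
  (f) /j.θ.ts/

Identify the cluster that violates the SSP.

d

(a) /w.ɾ.ɫ.n.s/: profile 7-6-5-4-3 — obeys.
(b) /w.ʀ.l.m/: profile 7-6-5-4 — obeys.
(c) /n.z.dʒ/: profile 4-3-2 — obeys.
(d) /ɾ.ʔ.ʃ.ŋ.r/: profile 6-1-3-4-6 — violates.
(e) /ʀ.dʒ.ʔ/: profile 6-2-1 — obeys.
(f) /j.θ.ts/: profile 7-3-2 — obeys.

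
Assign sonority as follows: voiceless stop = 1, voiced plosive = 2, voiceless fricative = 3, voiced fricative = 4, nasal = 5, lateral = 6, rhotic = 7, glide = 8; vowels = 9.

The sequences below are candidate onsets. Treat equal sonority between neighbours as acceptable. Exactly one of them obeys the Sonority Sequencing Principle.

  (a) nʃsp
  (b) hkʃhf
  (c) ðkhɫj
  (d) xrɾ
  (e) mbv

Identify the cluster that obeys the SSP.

(a) 5-3-3-1 → violates
(b) 3-1-3-3-3 → violates
(c) 4-1-3-6-8 → violates
(d) 3-7-7 → obeys
(e) 5-2-4 → violates

d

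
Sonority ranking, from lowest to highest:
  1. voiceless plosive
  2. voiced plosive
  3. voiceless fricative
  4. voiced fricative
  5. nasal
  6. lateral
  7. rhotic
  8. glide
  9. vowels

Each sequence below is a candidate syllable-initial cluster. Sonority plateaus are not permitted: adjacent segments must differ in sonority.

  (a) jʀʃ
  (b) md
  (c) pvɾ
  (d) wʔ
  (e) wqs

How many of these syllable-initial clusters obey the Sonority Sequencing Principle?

(a) sonority 8-7-3: ill-formed.
(b) sonority 5-2: ill-formed.
(c) sonority 1-4-7: well-formed.
(d) sonority 8-1: ill-formed.
(e) sonority 8-1-3: ill-formed.

1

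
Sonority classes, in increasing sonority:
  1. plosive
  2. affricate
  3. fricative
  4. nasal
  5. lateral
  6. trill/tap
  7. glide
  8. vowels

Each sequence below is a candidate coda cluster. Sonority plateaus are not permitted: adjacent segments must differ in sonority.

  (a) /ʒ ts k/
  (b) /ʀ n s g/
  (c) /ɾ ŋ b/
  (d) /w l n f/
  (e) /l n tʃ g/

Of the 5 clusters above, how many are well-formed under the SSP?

5

(a) /ʒ ts k/: profile 3-2-1 — obeys.
(b) /ʀ n s g/: profile 6-4-3-1 — obeys.
(c) /ɾ ŋ b/: profile 6-4-1 — obeys.
(d) /w l n f/: profile 7-5-4-3 — obeys.
(e) /l n tʃ g/: profile 5-4-2-1 — obeys.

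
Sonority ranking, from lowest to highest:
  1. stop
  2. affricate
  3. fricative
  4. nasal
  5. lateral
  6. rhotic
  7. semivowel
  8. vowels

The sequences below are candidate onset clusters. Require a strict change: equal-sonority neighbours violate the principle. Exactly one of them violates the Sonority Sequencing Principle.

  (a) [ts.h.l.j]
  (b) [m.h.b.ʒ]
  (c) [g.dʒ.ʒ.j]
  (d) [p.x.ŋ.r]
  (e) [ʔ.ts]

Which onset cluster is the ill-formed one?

(a) [ts.h.l.j]: profile 2-3-5-7 — obeys.
(b) [m.h.b.ʒ]: profile 4-3-1-3 — violates.
(c) [g.dʒ.ʒ.j]: profile 1-2-3-7 — obeys.
(d) [p.x.ŋ.r]: profile 1-3-4-6 — obeys.
(e) [ʔ.ts]: profile 1-2 — obeys.

b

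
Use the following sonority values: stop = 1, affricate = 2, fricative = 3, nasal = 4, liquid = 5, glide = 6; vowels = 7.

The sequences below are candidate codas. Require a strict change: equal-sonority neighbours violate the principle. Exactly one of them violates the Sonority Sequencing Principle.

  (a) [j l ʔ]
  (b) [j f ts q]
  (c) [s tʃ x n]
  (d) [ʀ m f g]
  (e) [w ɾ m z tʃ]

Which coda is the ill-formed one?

(a) sonority 6-5-1: well-formed.
(b) sonority 6-3-2-1: well-formed.
(c) sonority 3-2-3-4: ill-formed.
(d) sonority 5-4-3-1: well-formed.
(e) sonority 6-5-4-3-2: well-formed.

c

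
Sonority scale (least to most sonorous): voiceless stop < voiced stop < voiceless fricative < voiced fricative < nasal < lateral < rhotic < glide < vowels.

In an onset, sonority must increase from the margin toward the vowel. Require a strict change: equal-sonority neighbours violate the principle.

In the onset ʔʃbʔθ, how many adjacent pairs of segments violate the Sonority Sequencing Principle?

/ʔ/ is a voiceless stop (sonority 1).
/ʃ/ is a voiceless fricative (sonority 3).
/b/ is a voiced stop (sonority 2).
/ʔ/ is a voiceless stop (sonority 1).
/θ/ is a voiceless fricative (sonority 3).
/ʔ/→/ʃ/: 1→3 (rises) — ok.
/ʃ/→/b/: 3→2 (does not rise) — violation.
/b/→/ʔ/: 2→1 (does not rise) — violation.
/ʔ/→/θ/: 1→3 (rises) — ok.

2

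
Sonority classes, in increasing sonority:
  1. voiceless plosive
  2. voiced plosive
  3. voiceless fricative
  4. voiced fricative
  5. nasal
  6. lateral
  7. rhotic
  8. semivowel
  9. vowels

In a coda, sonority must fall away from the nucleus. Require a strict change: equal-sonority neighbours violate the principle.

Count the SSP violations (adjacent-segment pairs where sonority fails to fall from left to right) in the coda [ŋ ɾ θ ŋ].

2

/ŋ/ is a nasal (sonority 5).
/ɾ/ is a rhotic (sonority 7).
/θ/ is a voiceless fricative (sonority 3).
/ŋ/ is a nasal (sonority 5).
/ŋ/→/ɾ/: 5→7 (does not fall) — violation.
/ɾ/→/θ/: 7→3 (falls) — ok.
/θ/→/ŋ/: 3→5 (does not fall) — violation.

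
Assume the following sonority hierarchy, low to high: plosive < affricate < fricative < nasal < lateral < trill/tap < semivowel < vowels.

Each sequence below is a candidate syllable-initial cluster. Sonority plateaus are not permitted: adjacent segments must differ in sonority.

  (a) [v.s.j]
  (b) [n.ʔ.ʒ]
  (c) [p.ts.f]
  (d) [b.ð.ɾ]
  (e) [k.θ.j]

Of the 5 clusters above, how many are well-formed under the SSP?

(a) sonority 3-3-7: ill-formed.
(b) sonority 4-1-3: ill-formed.
(c) sonority 1-2-3: well-formed.
(d) sonority 1-3-6: well-formed.
(e) sonority 1-3-7: well-formed.

3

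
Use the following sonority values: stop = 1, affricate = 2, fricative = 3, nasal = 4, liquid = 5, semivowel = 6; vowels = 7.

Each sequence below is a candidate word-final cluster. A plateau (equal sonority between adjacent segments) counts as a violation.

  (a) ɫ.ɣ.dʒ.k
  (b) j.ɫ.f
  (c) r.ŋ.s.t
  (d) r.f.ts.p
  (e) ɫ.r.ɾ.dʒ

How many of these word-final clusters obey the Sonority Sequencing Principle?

(a) 5-3-2-1 → obeys
(b) 6-5-3 → obeys
(c) 5-4-3-1 → obeys
(d) 5-3-2-1 → obeys
(e) 5-5-5-2 → violates

4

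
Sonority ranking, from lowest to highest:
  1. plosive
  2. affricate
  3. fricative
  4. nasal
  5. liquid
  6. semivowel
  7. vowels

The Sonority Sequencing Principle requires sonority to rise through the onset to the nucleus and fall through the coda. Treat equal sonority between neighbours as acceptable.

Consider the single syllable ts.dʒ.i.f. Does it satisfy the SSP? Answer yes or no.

yes

Onset: /ts/ is an affricate (sonority 2), /dʒ/ is an affricate (sonority 2); then the nucleus /i/ (sonority 7).
Onset profile 2-2-7 — rises to the nucleus.
Coda: /f/ is a fricative (sonority 3).
Coda profile 7-3 — falls from the nucleus.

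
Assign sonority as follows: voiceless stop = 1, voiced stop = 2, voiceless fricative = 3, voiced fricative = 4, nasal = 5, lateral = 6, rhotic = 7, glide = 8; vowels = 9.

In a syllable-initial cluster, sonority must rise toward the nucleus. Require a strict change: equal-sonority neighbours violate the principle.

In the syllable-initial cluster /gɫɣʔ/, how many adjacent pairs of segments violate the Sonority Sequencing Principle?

/g/ — voiced stop, sonority 2.
/ɫ/ — lateral, sonority 6.
/ɣ/ — voiced fricative, sonority 4.
/ʔ/ — voiceless stop, sonority 1.
/g/→/ɫ/: 2→6 (rises) — ok.
/ɫ/→/ɣ/: 6→4 (does not rise) — violation.
/ɣ/→/ʔ/: 4→1 (does not rise) — violation.

2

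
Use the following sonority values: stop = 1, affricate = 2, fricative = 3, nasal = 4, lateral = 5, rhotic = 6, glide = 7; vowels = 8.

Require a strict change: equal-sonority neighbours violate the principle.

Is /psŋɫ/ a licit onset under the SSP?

/p/ — stop, sonority 1.
/s/ — fricative, sonority 3.
/ŋ/ — nasal, sonority 4.
/ɫ/ — lateral, sonority 5.
The profile 1-3-4-5 strictly rises, so the onset satisfies the SSP.

yes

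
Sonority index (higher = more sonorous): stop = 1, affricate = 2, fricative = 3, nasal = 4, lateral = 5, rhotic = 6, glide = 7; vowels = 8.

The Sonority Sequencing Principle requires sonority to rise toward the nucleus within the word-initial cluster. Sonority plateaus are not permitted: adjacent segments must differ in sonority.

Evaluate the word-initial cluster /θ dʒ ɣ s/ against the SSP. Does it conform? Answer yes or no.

/θ/ is a fricative (sonority 3).
/dʒ/ is an affricate (sonority 2).
/ɣ/ is a fricative (sonority 3).
/s/ is a fricative (sonority 3).
The profile is 3-2-3-3. Between /θ/ (3) and /dʒ/ (2) sonority does not rise, so the cluster violates the SSP.

no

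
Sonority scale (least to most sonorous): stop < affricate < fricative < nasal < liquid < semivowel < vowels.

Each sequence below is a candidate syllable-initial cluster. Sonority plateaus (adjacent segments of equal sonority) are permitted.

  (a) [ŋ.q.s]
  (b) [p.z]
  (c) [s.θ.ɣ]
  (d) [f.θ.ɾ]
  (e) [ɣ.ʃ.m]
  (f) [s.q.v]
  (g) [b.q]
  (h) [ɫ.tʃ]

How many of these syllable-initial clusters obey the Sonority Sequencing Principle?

5

(a) [ŋ.q.s]: profile 4-1-3 — violates.
(b) [p.z]: profile 1-3 — obeys.
(c) [s.θ.ɣ]: profile 3-3-3 — obeys.
(d) [f.θ.ɾ]: profile 3-3-5 — obeys.
(e) [ɣ.ʃ.m]: profile 3-3-4 — obeys.
(f) [s.q.v]: profile 3-1-3 — violates.
(g) [b.q]: profile 1-1 — obeys.
(h) [ɫ.tʃ]: profile 5-2 — violates.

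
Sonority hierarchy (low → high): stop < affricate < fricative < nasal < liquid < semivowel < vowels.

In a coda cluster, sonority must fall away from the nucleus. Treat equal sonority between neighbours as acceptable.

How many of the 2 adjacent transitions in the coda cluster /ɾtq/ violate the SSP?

0

/ɾ/ is a liquid (sonority 5).
/t/ is a stop (sonority 1).
/q/ is a stop (sonority 1).
/ɾ/→/t/: 5→1 (falls) — ok.
/t/→/q/: 1→1 (plateau, allowed) — ok.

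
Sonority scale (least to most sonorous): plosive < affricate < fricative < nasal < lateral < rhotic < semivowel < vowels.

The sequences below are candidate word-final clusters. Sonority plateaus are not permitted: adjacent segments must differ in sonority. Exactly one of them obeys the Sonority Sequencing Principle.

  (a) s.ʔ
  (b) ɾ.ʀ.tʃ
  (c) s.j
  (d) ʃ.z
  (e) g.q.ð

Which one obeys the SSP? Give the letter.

a

(a) sonority 3-1: well-formed.
(b) sonority 6-6-2: ill-formed.
(c) sonority 3-7: ill-formed.
(d) sonority 3-3: ill-formed.
(e) sonority 1-1-3: ill-formed.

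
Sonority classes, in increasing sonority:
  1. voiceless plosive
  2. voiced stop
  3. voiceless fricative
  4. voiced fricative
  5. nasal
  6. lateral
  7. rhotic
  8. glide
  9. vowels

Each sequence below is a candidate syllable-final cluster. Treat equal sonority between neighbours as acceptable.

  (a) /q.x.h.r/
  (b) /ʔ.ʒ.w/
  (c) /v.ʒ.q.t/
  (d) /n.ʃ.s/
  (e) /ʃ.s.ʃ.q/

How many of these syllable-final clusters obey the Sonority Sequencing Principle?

3

(a) /q.x.h.r/: profile 1-3-3-7 — violates.
(b) /ʔ.ʒ.w/: profile 1-4-8 — violates.
(c) /v.ʒ.q.t/: profile 4-4-1-1 — obeys.
(d) /n.ʃ.s/: profile 5-3-3 — obeys.
(e) /ʃ.s.ʃ.q/: profile 3-3-3-1 — obeys.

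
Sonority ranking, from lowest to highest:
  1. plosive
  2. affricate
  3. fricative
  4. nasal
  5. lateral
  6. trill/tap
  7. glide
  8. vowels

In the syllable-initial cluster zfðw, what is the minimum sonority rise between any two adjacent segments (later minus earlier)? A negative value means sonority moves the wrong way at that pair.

0

/z/: fricative = 3.
/f/: fricative = 3.
/ð/: fricative = 3.
/w/: glide = 7.
/z/→/f/: change +0.
/f/→/ð/: change +0.
/ð/→/w/: change +4.
Minimum = 0.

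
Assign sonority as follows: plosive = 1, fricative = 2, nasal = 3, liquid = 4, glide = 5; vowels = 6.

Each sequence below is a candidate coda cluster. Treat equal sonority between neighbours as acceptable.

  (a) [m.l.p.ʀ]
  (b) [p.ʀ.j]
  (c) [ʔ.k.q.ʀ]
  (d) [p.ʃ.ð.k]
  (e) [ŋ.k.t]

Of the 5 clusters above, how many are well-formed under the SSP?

(a) 3-4-1-4 → violates
(b) 1-4-5 → violates
(c) 1-1-1-4 → violates
(d) 1-2-2-1 → violates
(e) 3-1-1 → obeys

1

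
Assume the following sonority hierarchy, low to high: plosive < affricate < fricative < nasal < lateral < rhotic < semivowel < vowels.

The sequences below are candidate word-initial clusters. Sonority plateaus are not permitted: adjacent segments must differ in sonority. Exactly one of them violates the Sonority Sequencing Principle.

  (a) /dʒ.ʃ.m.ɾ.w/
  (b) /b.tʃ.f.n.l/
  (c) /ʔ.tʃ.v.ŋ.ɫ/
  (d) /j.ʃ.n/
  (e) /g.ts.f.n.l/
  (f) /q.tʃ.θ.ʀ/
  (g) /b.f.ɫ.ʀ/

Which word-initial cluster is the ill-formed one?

d

(a) 2-3-4-6-7 → obeys
(b) 1-2-3-4-5 → obeys
(c) 1-2-3-4-5 → obeys
(d) 7-3-4 → violates
(e) 1-2-3-4-5 → obeys
(f) 1-2-3-6 → obeys
(g) 1-3-5-6 → obeys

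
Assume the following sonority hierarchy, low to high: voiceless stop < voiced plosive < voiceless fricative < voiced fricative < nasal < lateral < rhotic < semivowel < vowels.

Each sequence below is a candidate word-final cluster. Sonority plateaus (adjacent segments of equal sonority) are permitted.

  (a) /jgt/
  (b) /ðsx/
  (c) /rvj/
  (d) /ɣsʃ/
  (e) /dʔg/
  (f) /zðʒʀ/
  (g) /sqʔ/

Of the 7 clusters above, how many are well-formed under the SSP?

4

(a) 8-2-1 → obeys
(b) 4-3-3 → obeys
(c) 7-4-8 → violates
(d) 4-3-3 → obeys
(e) 2-1-2 → violates
(f) 4-4-4-7 → violates
(g) 3-1-1 → obeys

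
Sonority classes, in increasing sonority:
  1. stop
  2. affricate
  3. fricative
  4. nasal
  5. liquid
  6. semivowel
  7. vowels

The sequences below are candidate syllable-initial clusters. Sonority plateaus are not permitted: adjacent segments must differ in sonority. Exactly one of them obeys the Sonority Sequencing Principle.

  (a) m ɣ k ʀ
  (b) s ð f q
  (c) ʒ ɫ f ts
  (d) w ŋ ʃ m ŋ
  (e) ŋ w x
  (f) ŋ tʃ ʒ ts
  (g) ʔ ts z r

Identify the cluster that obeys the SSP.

(a) 4-3-1-5 → violates
(b) 3-3-3-1 → violates
(c) 3-5-3-2 → violates
(d) 6-4-3-4-4 → violates
(e) 4-6-3 → violates
(f) 4-2-3-2 → violates
(g) 1-2-3-5 → obeys

g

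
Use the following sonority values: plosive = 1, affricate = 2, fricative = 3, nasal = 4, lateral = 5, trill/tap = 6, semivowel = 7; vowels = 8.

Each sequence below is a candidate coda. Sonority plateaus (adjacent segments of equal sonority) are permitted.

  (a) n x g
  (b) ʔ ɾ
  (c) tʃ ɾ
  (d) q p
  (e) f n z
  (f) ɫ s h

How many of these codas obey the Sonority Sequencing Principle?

3

(a) n x g: profile 4-3-1 — obeys.
(b) ʔ ɾ: profile 1-6 — violates.
(c) tʃ ɾ: profile 2-6 — violates.
(d) q p: profile 1-1 — obeys.
(e) f n z: profile 3-4-3 — violates.
(f) ɫ s h: profile 5-3-3 — obeys.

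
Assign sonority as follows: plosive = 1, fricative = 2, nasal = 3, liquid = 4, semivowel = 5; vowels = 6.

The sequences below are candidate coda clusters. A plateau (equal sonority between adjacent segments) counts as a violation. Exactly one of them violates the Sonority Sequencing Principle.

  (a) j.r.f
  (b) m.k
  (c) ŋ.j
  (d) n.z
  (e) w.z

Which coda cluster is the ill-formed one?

c

(a) j.r.f: profile 5-4-2 — obeys.
(b) m.k: profile 3-1 — obeys.
(c) ŋ.j: profile 3-5 — violates.
(d) n.z: profile 3-2 — obeys.
(e) w.z: profile 5-2 — obeys.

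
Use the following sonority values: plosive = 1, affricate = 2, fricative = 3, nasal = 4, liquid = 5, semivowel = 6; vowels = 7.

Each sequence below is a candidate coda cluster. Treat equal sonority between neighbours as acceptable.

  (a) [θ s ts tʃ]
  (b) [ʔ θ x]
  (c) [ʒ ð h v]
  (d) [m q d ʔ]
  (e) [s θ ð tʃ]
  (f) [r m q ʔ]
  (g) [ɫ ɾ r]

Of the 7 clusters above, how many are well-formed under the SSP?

6

(a) [θ s ts tʃ]: profile 3-3-2-2 — obeys.
(b) [ʔ θ x]: profile 1-3-3 — violates.
(c) [ʒ ð h v]: profile 3-3-3-3 — obeys.
(d) [m q d ʔ]: profile 4-1-1-1 — obeys.
(e) [s θ ð tʃ]: profile 3-3-3-2 — obeys.
(f) [r m q ʔ]: profile 5-4-1-1 — obeys.
(g) [ɫ ɾ r]: profile 5-5-5 — obeys.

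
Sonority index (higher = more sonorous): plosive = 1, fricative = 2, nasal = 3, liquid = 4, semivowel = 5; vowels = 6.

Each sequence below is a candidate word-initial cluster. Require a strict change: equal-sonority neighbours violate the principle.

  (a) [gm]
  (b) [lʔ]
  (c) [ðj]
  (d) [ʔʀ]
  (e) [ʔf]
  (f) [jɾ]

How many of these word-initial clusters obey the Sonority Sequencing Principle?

4

(a) [gm]: profile 1-3 — obeys.
(b) [lʔ]: profile 4-1 — violates.
(c) [ðj]: profile 2-5 — obeys.
(d) [ʔʀ]: profile 1-4 — obeys.
(e) [ʔf]: profile 1-2 — obeys.
(f) [jɾ]: profile 5-4 — violates.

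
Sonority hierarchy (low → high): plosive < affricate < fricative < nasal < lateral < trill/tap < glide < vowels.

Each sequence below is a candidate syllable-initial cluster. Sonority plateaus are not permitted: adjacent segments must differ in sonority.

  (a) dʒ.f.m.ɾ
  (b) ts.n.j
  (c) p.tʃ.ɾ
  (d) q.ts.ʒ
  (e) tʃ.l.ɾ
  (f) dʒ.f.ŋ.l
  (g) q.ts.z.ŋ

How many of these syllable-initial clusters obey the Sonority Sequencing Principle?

7

(a) dʒ.f.m.ɾ: profile 2-3-4-6 — obeys.
(b) ts.n.j: profile 2-4-7 — obeys.
(c) p.tʃ.ɾ: profile 1-2-6 — obeys.
(d) q.ts.ʒ: profile 1-2-3 — obeys.
(e) tʃ.l.ɾ: profile 2-5-6 — obeys.
(f) dʒ.f.ŋ.l: profile 2-3-4-5 — obeys.
(g) q.ts.z.ŋ: profile 1-2-3-4 — obeys.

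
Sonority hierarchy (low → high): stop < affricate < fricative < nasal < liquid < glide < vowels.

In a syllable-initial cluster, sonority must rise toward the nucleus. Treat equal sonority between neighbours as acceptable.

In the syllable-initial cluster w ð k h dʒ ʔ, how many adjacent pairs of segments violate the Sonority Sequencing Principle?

/w/ is a glide (sonority 6).
/ð/ is a fricative (sonority 3).
/k/ is a stop (sonority 1).
/h/ is a fricative (sonority 3).
/dʒ/ is an affricate (sonority 2).
/ʔ/ is a stop (sonority 1).
/w/→/ð/: 6→3 (does not rise) — violation.
/ð/→/k/: 3→1 (does not rise) — violation.
/k/→/h/: 1→3 (rises) — ok.
/h/→/dʒ/: 3→2 (does not rise) — violation.
/dʒ/→/ʔ/: 2→1 (does not rise) — violation.

4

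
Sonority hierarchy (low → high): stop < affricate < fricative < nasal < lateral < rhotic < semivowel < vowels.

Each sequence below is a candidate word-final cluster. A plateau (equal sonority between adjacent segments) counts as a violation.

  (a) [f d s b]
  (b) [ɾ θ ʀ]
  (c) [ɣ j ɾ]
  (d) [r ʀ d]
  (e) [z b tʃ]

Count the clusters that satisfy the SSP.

(a) 3-1-3-1 → violates
(b) 6-3-6 → violates
(c) 3-7-6 → violates
(d) 6-6-1 → violates
(e) 3-1-2 → violates

0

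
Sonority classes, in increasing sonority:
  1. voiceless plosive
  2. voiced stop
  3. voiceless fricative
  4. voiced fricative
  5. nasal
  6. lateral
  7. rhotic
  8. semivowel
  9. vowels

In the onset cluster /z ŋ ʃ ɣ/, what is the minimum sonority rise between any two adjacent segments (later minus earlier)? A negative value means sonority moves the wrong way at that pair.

-2

/z/ is a voiced fricative (sonority 4).
/ŋ/ is a nasal (sonority 5).
/ʃ/ is a voiceless fricative (sonority 3).
/ɣ/ is a voiced fricative (sonority 4).
/z/→/ŋ/: change +1.
/ŋ/→/ʃ/: change -2.
/ʃ/→/ɣ/: change +1.
Minimum = -2.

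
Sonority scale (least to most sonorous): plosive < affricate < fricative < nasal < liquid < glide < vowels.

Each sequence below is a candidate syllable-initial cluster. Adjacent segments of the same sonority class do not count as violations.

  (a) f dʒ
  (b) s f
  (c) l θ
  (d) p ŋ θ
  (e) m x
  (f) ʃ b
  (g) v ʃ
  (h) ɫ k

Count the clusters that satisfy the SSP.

2

(a) 3-2 → violates
(b) 3-3 → obeys
(c) 5-3 → violates
(d) 1-4-3 → violates
(e) 4-3 → violates
(f) 3-1 → violates
(g) 3-3 → obeys
(h) 5-1 → violates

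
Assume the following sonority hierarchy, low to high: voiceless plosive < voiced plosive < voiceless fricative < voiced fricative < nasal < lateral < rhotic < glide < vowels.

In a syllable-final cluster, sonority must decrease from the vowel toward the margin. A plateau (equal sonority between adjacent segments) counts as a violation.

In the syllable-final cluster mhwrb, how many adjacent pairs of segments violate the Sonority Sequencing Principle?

/m/ is a nasal (sonority 5).
/h/ is a voiceless fricative (sonority 3).
/w/ is a glide (sonority 8).
/r/ is a rhotic (sonority 7).
/b/ is a voiced plosive (sonority 2).
/m/→/h/: 5→3 (falls) — ok.
/h/→/w/: 3→8 (does not fall) — violation.
/w/→/r/: 8→7 (falls) — ok.
/r/→/b/: 7→2 (falls) — ok.

1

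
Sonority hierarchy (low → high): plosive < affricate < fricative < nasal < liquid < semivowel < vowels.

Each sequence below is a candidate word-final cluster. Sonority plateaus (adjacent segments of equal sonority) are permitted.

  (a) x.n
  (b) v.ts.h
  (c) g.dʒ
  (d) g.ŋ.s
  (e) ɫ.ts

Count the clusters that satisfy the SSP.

1

(a) x.n: profile 3-4 — violates.
(b) v.ts.h: profile 3-2-3 — violates.
(c) g.dʒ: profile 1-2 — violates.
(d) g.ŋ.s: profile 1-4-3 — violates.
(e) ɫ.ts: profile 5-2 — obeys.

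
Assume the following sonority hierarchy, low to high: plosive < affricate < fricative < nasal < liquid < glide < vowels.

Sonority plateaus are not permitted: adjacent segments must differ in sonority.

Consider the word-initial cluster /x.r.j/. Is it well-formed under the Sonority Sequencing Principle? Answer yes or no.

yes

/x/ is a fricative (sonority 3).
/r/ is a liquid (sonority 5).
/j/ is a glide (sonority 6).
The profile 3-5-6 strictly rises, so the word-initial cluster satisfies the SSP.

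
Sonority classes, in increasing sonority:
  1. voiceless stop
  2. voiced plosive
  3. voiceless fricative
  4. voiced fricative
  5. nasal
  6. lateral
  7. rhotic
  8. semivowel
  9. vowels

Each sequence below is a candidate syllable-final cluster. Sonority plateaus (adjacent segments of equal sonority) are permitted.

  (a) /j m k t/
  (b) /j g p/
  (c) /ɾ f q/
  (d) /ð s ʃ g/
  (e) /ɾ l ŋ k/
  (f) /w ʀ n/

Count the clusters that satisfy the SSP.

6

(a) sonority 8-5-1-1: well-formed.
(b) sonority 8-2-1: well-formed.
(c) sonority 7-3-1: well-formed.
(d) sonority 4-3-3-2: well-formed.
(e) sonority 7-6-5-1: well-formed.
(f) sonority 8-7-5: well-formed.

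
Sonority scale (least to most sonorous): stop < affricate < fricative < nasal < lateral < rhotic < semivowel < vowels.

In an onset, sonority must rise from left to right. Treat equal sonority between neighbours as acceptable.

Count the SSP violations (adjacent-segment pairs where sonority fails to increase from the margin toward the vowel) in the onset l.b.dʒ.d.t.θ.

2

/l/ is a lateral (sonority 5).
/b/ is a stop (sonority 1).
/dʒ/ is an affricate (sonority 2).
/d/ is a stop (sonority 1).
/t/ is a stop (sonority 1).
/θ/ is a fricative (sonority 3).
/l/→/b/: 5→1 (does not rise) — violation.
/b/→/dʒ/: 1→2 (rises) — ok.
/dʒ/→/d/: 2→1 (does not rise) — violation.
/d/→/t/: 1→1 (plateau, allowed) — ok.
/t/→/θ/: 1→3 (rises) — ok.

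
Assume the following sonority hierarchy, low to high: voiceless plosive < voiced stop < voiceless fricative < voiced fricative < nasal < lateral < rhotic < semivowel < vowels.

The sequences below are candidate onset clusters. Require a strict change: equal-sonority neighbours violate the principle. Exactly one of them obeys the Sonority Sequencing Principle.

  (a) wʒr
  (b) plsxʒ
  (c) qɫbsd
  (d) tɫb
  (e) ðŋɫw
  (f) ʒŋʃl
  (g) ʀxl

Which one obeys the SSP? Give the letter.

(a) wʒr: profile 8-4-7 — violates.
(b) plsxʒ: profile 1-6-3-3-4 — violates.
(c) qɫbsd: profile 1-6-2-3-2 — violates.
(d) tɫb: profile 1-6-2 — violates.
(e) ðŋɫw: profile 4-5-6-8 — obeys.
(f) ʒŋʃl: profile 4-5-3-6 — violates.
(g) ʀxl: profile 7-3-6 — violates.

e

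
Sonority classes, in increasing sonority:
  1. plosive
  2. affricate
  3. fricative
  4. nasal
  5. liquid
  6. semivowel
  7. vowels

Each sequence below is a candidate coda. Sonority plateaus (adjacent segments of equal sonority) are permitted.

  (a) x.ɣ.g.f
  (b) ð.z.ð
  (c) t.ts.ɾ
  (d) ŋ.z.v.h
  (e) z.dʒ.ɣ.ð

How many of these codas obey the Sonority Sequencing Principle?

(a) sonority 3-3-1-3: ill-formed.
(b) sonority 3-3-3: well-formed.
(c) sonority 1-2-5: ill-formed.
(d) sonority 4-3-3-3: well-formed.
(e) sonority 3-2-3-3: ill-formed.

2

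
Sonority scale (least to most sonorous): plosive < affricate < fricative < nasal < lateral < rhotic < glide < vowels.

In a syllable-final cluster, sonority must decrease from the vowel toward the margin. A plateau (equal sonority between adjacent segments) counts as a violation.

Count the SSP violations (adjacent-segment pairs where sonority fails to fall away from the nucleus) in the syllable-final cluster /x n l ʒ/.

/x/ — fricative, sonority 3.
/n/ — nasal, sonority 4.
/l/ — lateral, sonority 5.
/ʒ/ — fricative, sonority 3.
/x/→/n/: 3→4 (does not fall) — violation.
/n/→/l/: 4→5 (does not fall) — violation.
/l/→/ʒ/: 5→3 (falls) — ok.

2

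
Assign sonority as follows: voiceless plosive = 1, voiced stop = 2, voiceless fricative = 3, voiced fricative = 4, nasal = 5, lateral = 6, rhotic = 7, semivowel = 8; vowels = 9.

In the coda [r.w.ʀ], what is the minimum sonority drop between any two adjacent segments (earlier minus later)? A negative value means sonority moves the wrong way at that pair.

-1

/r/ is a rhotic (sonority 7).
/w/ is a semivowel (sonority 8).
/ʀ/ is a rhotic (sonority 7).
/r/→/w/: change -1.
/w/→/ʀ/: change +1.
Minimum = -1.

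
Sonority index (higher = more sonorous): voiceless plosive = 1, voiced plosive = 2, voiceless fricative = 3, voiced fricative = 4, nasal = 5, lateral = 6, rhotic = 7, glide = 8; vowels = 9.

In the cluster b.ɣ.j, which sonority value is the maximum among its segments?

8

/b/ is a voiced plosive (sonority 2).
/ɣ/ is a voiced fricative (sonority 4).
/j/ is a glide (sonority 8).
The maximum is 8.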